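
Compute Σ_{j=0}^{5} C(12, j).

1586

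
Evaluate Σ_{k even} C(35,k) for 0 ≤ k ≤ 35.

Even-k terms of row 35 sum to 2^34 = 17179869184.

17179869184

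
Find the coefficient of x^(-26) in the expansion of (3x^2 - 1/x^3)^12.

594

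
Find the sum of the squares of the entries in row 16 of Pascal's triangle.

601080390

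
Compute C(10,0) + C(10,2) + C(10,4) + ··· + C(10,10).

512

Half of (1+1)^10 + (1−1)^10 gives the even-index sum: 2^9 = 512.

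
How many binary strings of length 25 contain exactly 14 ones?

Choose the 14 positions: C(25,14) = 4457400.

4457400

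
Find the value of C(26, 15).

7726160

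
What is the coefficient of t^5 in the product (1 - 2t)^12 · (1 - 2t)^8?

-496128

Coefficient of t^5 = Σ_{j} C(12,j)·(-2)^j·C(8,5-j)·(-2)^(5-j) for j from 0 to 5.
= (-1792) + (-26880) + (-118272) + (-197120) + (-126720) + (-25344) = -496128.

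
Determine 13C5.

1287

C(13,5) = (13·12·11·10·9) / 5! = 154440 / 120 = 1287.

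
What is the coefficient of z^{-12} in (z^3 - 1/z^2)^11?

-55

General term: C(11,j)·(z^3)^j·(-1/z^2)^(11-j), with z-exponent 3j − 2(11−j) = 5j − 22.
Set 5j − 22 = -12: j = 2.
C(11,2) = 55; 1^2 = 1; (-1)^9 = -1.
Coefficient = 55 · 1 · (-1) = -55.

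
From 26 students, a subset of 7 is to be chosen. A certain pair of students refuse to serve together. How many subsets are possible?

615296

All 7-subsets: C(26,7) = 657800. Those containing both fixed elements: C(24,5) = 42504.
657800 − 42504 = 615296.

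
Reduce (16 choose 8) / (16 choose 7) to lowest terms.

9/8

C(n,k+1)/C(n,k) = (n−k)/(k+1) = (16−7)/(7+1) = 9/8.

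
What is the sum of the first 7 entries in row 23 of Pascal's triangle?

1 + 23 + 253 + 1771 + 8855 + 33649 + 100947 = 145499.

145499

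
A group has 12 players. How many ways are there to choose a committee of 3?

This is C(12,3) = 220.

220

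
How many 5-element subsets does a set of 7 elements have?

21

C(7,5) = C(7,2) by symmetry.
C(7,2) = (7·6) / 2! = 42 / 2 = 21.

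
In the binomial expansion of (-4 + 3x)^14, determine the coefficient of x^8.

80702189568

The general term is C(14,j)·(-4)^j·(3x)^(14-j); the x^8 term has j = 6.
C(14,6) = 3003.
Coefficient = C(14,6) · (-4)^6 · 3^8 = 3003 · 4096 · 6561 = 80702189568.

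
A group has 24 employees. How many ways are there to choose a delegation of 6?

134596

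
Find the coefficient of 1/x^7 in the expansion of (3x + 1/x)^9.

27

General term: C(9,j)·(3x)^j·(1/x)^(9-j), with x-exponent 1j − 1(9−j) = 2j − 9.
Set 2j − 9 = -7: j = 1.
C(9,1) = 9; 3^1 = 3; 1^8 = 1.
Coefficient = 9 · 3 · 1 = 27.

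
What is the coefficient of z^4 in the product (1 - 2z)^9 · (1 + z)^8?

-266

Coefficient of z^4 = Σ_{j} C(9,j)·(-2)^j·C(8,4-j)·1^(4-j) for j from 0 to 4.
= 70 + (-1008) + 4032 + (-5376) + 2016 = -266.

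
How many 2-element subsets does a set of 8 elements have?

C(8,2) = (8·7) / 2! = 56 / 2 = 28.

28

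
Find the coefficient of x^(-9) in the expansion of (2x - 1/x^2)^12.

General term: C(12,j)·(2x)^j·(-1/x^2)^(12-j), with x-exponent 1j − 2(12−j) = 3j − 24.
Set 3j − 24 = -9: j = 5.
C(12,5) = 792; 2^5 = 32; (-1)^7 = -1.
Coefficient = 792 · 32 · (-1) = -25344.

-25344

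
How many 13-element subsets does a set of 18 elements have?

8568

C(18,13) = C(18,5) by symmetry.
C(18,5) = (18·17·16·15·14) / 5! = 1028160 / 120 = 8568.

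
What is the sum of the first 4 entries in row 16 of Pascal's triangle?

697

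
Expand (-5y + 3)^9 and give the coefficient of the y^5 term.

-31893750

The general term is C(9,j)·(-5y)^j·(3)^(9-j); the y^5 term has j = 5.
C(9,5) = 126.
Coefficient = C(9,5) · (-5)^5 · 3^4 = 126 · (-3125) · 81 = -31893750.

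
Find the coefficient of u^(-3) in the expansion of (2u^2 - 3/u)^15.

-3868890480

General term: C(15,j)·(2u^2)^j·(-3/u)^(15-j), with u-exponent 2j − 1(15−j) = 3j − 15.
Set 3j − 15 = -3: j = 4.
C(15,4) = 1365; 2^4 = 16; (-3)^11 = -177147.
Coefficient = 1365 · 16 · (-177147) = -3868890480.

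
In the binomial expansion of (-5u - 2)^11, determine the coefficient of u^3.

The general term is C(11,j)·(-5u)^j·(-2)^(11-j); the u^3 term has j = 3.
C(11,3) = 165.
Coefficient = C(11,3) · (-5)^3 · (-2)^8 = 165 · (-125) · 256 = -5280000.

-5280000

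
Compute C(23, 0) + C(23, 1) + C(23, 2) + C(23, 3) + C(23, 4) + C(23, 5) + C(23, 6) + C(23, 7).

390656

1 + 23 + 253 + 1771 + 8855 + 33649 + 100947 + 245157 = 390656.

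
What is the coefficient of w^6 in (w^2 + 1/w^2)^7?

General term: C(7,j)·(w^2)^j·(1/w^2)^(7-j), with w-exponent 2j − 2(7−j) = 4j − 14.
Set 4j − 14 = 6: j = 5.
C(7,5) = 21; 1^5 = 1; 1^2 = 1.
Coefficient = 21 · 1 · 1 = 21.

21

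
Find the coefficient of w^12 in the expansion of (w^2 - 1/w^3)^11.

General term: C(11,j)·(w^2)^j·(-1/w^3)^(11-j), with w-exponent 2j − 3(11−j) = 5j − 33.
Set 5j − 33 = 12: j = 9.
C(11,9) = 55; 1^9 = 1; (-1)^2 = 1.
Coefficient = 55 · 1 · 1 = 55.

55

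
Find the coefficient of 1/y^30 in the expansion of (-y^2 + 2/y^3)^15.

General term: C(15,j)·(-y^2)^j·(2/y^3)^(15-j), with y-exponent 2j − 3(15−j) = 5j − 45.
Set 5j − 45 = -30: j = 3.
C(15,3) = 455; (-1)^3 = -1; 2^12 = 4096.
Coefficient = 455 · (-1) · 4096 = -1863680.

-1863680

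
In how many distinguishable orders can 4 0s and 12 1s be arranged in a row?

1820

Choose positions for the 0s: C(16,4) = 1820.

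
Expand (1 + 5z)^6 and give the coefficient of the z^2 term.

The general term is C(6,j)·(1)^j·(5z)^(6-j); the z^2 term has j = 4.
C(6,4) = 15.
Coefficient = C(6,4) · 5^2 = 15 · 25 = 375.

375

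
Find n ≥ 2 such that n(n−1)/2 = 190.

20

n(n−1)/2 = 190 ⇒ n(n−1) = 380. Since 20·19 = 380, n = 20.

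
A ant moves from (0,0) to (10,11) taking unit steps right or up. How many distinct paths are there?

352716

Each path is a sequence of 21 steps with 10 rights: C(21,10) = 352716.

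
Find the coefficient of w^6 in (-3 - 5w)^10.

265781250

The general term is C(10,j)·(-3)^j·(-5w)^(10-j); the w^6 term has j = 4.
C(10,4) = 210.
Coefficient = C(10,4) · (-3)^4 · (-5)^6 = 210 · 81 · 15625 = 265781250.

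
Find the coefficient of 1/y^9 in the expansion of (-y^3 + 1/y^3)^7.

21

General term: C(7,j)·(-y^3)^j·(1/y^3)^(7-j), with y-exponent 3j − 3(7−j) = 6j − 21.
Set 6j − 21 = -9: j = 2.
C(7,2) = 21; (-1)^2 = 1; 1^5 = 1.
Coefficient = 21 · 1 · 1 = 21.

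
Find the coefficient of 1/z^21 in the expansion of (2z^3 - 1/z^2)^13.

26

General term: C(13,j)·(2z^3)^j·(-1/z^2)^(13-j), with z-exponent 3j − 2(13−j) = 5j − 26.
Set 5j − 26 = -21: j = 1.
C(13,1) = 13; 2^1 = 2; (-1)^12 = 1.
Coefficient = 13 · 2 · 1 = 26.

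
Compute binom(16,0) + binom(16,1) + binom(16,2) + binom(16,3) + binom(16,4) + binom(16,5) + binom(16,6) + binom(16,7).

1 + 16 + 120 + 560 + 1820 + 4368 + 8008 + 11440 = 26333.

26333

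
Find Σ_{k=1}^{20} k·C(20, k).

10485760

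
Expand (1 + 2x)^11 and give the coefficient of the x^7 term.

The general term is C(11,j)·(1)^j·(2x)^(11-j); the x^7 term has j = 4.
C(11,4) = 330.
Coefficient = C(11,4) · 2^7 = 330 · 128 = 42240.

42240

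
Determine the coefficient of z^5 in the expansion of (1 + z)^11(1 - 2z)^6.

50

Coefficient of z^5 = Σ_{j} C(11,j)·1^j·C(6,5-j)·(-2)^(5-j) for j from 0 to 5.
= (-192) + 2640 + (-8800) + 9900 + (-3960) + 462 = 50.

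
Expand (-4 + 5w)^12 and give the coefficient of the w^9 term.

The general term is C(12,j)·(-4)^j·(5w)^(12-j); the w^9 term has j = 3.
C(12,3) = 220.
Coefficient = C(12,3) · (-4)^3 · 5^9 = 220 · (-64) · 1953125 = -27500000000.

-27500000000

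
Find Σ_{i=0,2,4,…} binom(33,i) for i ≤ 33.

4294967296

Even-i terms of row 33 sum to 2^32 = 4294967296.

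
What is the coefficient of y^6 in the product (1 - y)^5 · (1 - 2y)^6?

5336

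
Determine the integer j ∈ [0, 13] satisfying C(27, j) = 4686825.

9

C(27,j) increases on 0 ≤ j ≤ 13. C(27,8) = 2220075 and C(27,9) = 4686825, so j = 9.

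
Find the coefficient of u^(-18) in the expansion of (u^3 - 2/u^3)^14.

1025024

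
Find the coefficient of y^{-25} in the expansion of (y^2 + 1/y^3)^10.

10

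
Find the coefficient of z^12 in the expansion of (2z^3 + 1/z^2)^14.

General term: C(14,j)·(2z^3)^j·(1/z^2)^(14-j), with z-exponent 3j − 2(14−j) = 5j − 28.
Set 5j − 28 = 12: j = 8.
C(14,8) = 3003; 2^8 = 256; 1^6 = 1.
Coefficient = 3003 · 256 · 1 = 768768.

768768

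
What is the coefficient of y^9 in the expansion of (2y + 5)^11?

The general term is C(11,j)·(2y)^j·(5)^(11-j); the y^9 term has j = 9.
C(11,9) = 55.
Coefficient = C(11,9) · 2^9 · 5^2 = 55 · 512 · 25 = 704000.

704000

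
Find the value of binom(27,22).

C(27,22) = C(27,5) by symmetry.
C(27,5) = (27·26·25·24·23) / 5! = 9687600 / 120 = 80730.

80730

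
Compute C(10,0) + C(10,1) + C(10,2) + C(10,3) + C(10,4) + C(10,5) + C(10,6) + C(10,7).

1 + 10 + 45 + 120 + 210 + 252 + 210 + 120 = 968.

968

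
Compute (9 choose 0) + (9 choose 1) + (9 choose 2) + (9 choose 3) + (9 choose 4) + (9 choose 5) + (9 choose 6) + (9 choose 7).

502

1 + 9 + 36 + 84 + 126 + 126 + 84 + 36 = 502.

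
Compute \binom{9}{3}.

84

C(9,3) = (9·8·7) / 3! = 504 / 6 = 84.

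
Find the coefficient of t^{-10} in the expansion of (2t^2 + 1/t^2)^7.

General term: C(7,j)·(2t^2)^j·(1/t^2)^(7-j), with t-exponent 2j − 2(7−j) = 4j − 14.
Set 4j − 14 = -10: j = 1.
C(7,1) = 7; 2^1 = 2; 1^6 = 1.
Coefficient = 7 · 2 · 1 = 14.

14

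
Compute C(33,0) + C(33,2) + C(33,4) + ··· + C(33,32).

4294967296

Half of (1+1)^33 + (1−1)^33 gives the even-index sum: 2^32 = 4294967296.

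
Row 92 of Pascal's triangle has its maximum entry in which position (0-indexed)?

C(92,i) is maximized at i = 92/2 = 46.

46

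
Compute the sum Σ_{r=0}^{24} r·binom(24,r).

201326592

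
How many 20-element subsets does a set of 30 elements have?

30045015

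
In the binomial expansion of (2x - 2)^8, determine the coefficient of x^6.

The general term is C(8,j)·(2x)^j·(-2)^(8-j); the x^6 term has j = 6.
C(8,6) = 28.
Coefficient = C(8,6) · 2^6 · (-2)^2 = 28 · 64 · 4 = 7168.

7168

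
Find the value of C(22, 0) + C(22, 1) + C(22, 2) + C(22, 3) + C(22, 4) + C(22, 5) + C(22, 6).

110056

1 + 22 + 231 + 1540 + 7315 + 26334 + 74613 = 110056.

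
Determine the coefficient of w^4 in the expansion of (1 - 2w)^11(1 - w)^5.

14305

Coefficient of w^4 = Σ_{j} C(11,j)·(-2)^j·C(5,4-j)·(-1)^(4-j) for j from 0 to 4.
= 5 + 220 + 2200 + 6600 + 5280 = 14305.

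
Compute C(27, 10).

8436285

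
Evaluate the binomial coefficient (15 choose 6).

5005

C(15,6) = (15·14·13·12·11·10) / 6! = 3603600 / 720 = 5005.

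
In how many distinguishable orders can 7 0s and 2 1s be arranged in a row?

Choose positions for the 0s: C(9,7) = 36.

36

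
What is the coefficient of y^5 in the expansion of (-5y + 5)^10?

The general term is C(10,j)·(-5y)^j·(5)^(10-j); the y^5 term has j = 5.
C(10,5) = 252.
Coefficient = C(10,5) · (-5)^5 · 5^5 = 252 · (-3125) · 3125 = -2460937500.

-2460937500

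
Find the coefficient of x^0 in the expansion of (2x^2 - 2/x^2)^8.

17920

General term: C(8,j)·(2x^2)^j·(-2/x^2)^(8-j), with x-exponent 2j − 2(8−j) = 4j − 16.
Set 4j − 16 = 0: j = 4.
C(8,4) = 70; 2^4 = 16; (-2)^4 = 16.
Coefficient = 70 · 16 · 16 = 17920.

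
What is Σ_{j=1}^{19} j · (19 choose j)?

4980736

Differentiating (1+x)^19 and setting x=1: Σ j·C(19,j) = 19·2^18 = 4980736.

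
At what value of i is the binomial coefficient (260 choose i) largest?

130

C(260,i) is maximized at i = 260/2 = 130.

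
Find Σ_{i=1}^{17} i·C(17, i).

Since i·C(17,i) = 17·C(16,i−1), the sum is 17·2^16 = 17·65536 = 1114112.

1114112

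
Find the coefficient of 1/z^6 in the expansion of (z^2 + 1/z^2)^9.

General term: C(9,j)·(z^2)^j·(1/z^2)^(9-j), with z-exponent 2j − 2(9−j) = 4j − 18.
Set 4j − 18 = -6: j = 3.
C(9,3) = 84; 1^3 = 1; 1^6 = 1.
Coefficient = 84 · 1 · 1 = 84.

84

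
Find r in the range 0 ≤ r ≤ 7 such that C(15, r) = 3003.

C(15,r) increases on 0 ≤ r ≤ 7. C(15,4) = 1365 and C(15,5) = 3003, so r = 5.

5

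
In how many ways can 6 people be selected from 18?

18564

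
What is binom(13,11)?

C(13,11) = C(13,2) by symmetry.
C(13,2) = (13·12) / 2! = 156 / 2 = 78.

78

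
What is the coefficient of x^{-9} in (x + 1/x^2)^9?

General term: C(9,j)·(x)^j·(1/x^2)^(9-j), with x-exponent 1j − 2(9−j) = 3j − 18.
Set 3j − 18 = -9: j = 3.
C(9,3) = 84; 1^3 = 1; 1^6 = 1.
Coefficient = 84 · 1 · 1 = 84.

84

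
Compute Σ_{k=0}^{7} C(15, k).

16384

1 + 15 + 105 + 455 + 1365 + 3003 + 5005 + 6435 = 16384.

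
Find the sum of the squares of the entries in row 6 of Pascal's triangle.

By Vandermonde's identity, Σ C(6,i)² = C(12,6) = 924.

924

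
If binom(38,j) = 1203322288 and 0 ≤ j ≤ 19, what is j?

11

C(38,j) increases on 0 ≤ j ≤ 19. C(38,10) = 472733756 and C(38,11) = 1203322288, so j = 11.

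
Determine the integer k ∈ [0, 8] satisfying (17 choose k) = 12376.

6

C(17,k) increases on 0 ≤ k ≤ 8. C(17,5) = 6188 and C(17,6) = 12376, so k = 6.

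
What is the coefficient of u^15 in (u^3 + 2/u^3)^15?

General term: C(15,j)·(u^3)^j·(2/u^3)^(15-j), with u-exponent 3j − 3(15−j) = 6j − 45.
Set 6j − 45 = 15: j = 10.
C(15,10) = 3003; 1^10 = 1; 2^5 = 32.
Coefficient = 3003 · 1 · 32 = 96096.

96096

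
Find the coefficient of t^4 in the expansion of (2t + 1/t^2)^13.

General term: C(13,j)·(2t)^j·(1/t^2)^(13-j), with t-exponent 1j − 2(13−j) = 3j − 26.
Set 3j − 26 = 4: j = 10.
C(13,10) = 286; 2^10 = 1024; 1^3 = 1.
Coefficient = 286 · 1024 · 1 = 292864.

292864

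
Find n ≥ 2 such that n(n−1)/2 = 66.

12

n(n−1)/2 = 66 ⇒ n(n−1) = 132. Since 12·11 = 132, n = 12.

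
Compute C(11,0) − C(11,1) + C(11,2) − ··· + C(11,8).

45

The partial alternating sum Σ_{k=0}^{8} (−1)^k C(11,k) = (−1)^8 C(10,8) = 45.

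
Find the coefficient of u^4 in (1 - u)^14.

1001

The general term is C(14,j)·(1)^j·(-u)^(14-j); the u^4 term has j = 10.
C(14,10) = 1001.
Coefficient = C(14,10) = 1001.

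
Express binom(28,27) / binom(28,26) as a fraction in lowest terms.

C(n,k+1)/C(n,k) = (n−k)/(k+1) = (28−26)/(26+1) = 2/27.

2/27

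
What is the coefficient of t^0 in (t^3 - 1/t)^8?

28

General term: C(8,j)·(t^3)^j·(-1/t)^(8-j), with t-exponent 3j − 1(8−j) = 4j − 8.
Set 4j − 8 = 0: j = 2.
C(8,2) = 28; 1^2 = 1; (-1)^6 = 1.
Coefficient = 28 · 1 · 1 = 28.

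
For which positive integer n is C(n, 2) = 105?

n(n−1)/2 = 105 ⇒ n(n−1) = 210. Since 15·14 = 210, n = 15.

15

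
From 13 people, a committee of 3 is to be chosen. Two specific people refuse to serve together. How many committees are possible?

275

All 3-subsets: C(13,3) = 286. Those containing both fixed elements: C(11,1) = 11.
286 − 11 = 275.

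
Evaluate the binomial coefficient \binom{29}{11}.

C(29,11) = (29·28·27·26·25·24·23·22·21·20·19) / 11! = 1381013105472000 / 39916800 = 34597290.

34597290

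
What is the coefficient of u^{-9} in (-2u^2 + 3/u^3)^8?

-108864

General term: C(8,j)·(-2u^2)^j·(3/u^3)^(8-j), with u-exponent 2j − 3(8−j) = 5j − 24.
Set 5j − 24 = -9: j = 3.
C(8,3) = 56; (-2)^3 = -8; 3^5 = 243.
Coefficient = 56 · (-8) · 243 = -108864.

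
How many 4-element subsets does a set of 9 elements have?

126

C(9,4) = (9·8·7·6) / 4! = 3024 / 24 = 126.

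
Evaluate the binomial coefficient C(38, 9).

C(38,9) = (38·37·36·35·34·33·32·31·30) / 9! = 59153663923200 / 362880 = 163011640.

163011640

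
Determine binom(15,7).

C(15,7) = (15·14·13·12·11·10·9) / 7! = 32432400 / 5040 = 6435.

6435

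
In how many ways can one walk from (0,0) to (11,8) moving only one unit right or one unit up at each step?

Each path is a sequence of 19 steps with 11 rights: C(19,11) = 75582.

75582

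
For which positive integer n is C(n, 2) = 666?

n(n−1)/2 = 666 ⇒ n(n−1) = 1332. Since 37·36 = 1332, n = 37.

37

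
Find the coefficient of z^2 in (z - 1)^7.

-21

The general term is C(7,j)·(z)^j·(-1)^(7-j); the z^2 term has j = 2.
C(7,2) = 21.
Coefficient = C(7,2) · (-1)^5 = 21 · (-1) = -21.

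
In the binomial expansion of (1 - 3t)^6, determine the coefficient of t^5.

-1458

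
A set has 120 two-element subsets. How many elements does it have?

16

n(n−1)/2 = 120 ⇒ n(n−1) = 240. Since 16·15 = 240, n = 16.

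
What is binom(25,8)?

1081575

C(25,8) = (25·24·23·22·21·20·19·18) / 8! = 43609104000 / 40320 = 1081575.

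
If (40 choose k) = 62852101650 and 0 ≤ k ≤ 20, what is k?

16

C(40,k) increases on 0 ≤ k ≤ 20. C(40,15) = 40225345056 and C(40,16) = 62852101650, so k = 16.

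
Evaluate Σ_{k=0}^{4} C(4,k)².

70

By Vandermonde's identity, Σ C(4,k)² = C(8,4) = 70.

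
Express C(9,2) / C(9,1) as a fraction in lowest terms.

C(n,k+1)/C(n,k) = (n−k)/(k+1) = (9−1)/(1+1) = 8/2 = 4.

4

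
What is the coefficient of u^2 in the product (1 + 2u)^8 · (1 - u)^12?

-14

Coefficient of u^2 = Σ_{j} C(8,j)·2^j·C(12,2-j)·(-1)^(2-j) for j from 0 to 2.
= 66 + (-192) + 112 = -14.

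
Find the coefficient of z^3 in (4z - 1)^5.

640

The general term is C(5,j)·(4z)^j·(-1)^(5-j); the z^3 term has j = 3.
C(5,3) = 10.
Coefficient = C(5,3) · 4^3 = 10 · 64 = 640.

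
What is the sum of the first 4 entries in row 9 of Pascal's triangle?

1 + 9 + 36 + 84 = 130.

130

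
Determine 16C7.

C(16,7) = (16·15·14·13·12·11·10) / 7! = 57657600 / 5040 = 11440.

11440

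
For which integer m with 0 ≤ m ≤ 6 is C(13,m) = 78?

2

C(13,m) increases on 0 ≤ m ≤ 6. C(13,1) = 13 and C(13,2) = 78, so m = 2.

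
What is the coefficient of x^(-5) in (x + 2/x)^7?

General term: C(7,j)·(x)^j·(2/x)^(7-j), with x-exponent 1j − 1(7−j) = 2j − 7.
Set 2j − 7 = -5: j = 1.
C(7,1) = 7; 1^1 = 1; 2^6 = 64.
Coefficient = 7 · 1 · 64 = 448.

448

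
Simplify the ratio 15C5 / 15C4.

C(n,k+1)/C(n,k) = (n−k)/(k+1) = (15−4)/(4+1) = 11/5.

11/5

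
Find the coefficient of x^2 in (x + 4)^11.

The general term is C(11,j)·(x)^j·(4)^(11-j); the x^2 term has j = 2.
C(11,2) = 55.
Coefficient = C(11,2) · 4^9 = 55 · 262144 = 14417920.

14417920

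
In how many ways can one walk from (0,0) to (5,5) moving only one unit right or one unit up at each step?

252

Each path is a sequence of 10 steps with 5 rights: C(10,5) = 252.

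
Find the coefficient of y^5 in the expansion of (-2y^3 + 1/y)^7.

-280

General term: C(7,j)·(-2y^3)^j·(1/y)^(7-j), with y-exponent 3j − 1(7−j) = 4j − 7.
Set 4j − 7 = 5: j = 3.
C(7,3) = 35; (-2)^3 = -8; 1^4 = 1.
Coefficient = 35 · (-8) · 1 = -280.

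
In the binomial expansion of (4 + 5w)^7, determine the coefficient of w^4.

1400000

The general term is C(7,j)·(4)^j·(5w)^(7-j); the w^4 term has j = 3.
C(7,3) = 35.
Coefficient = C(7,3) · 4^3 · 5^4 = 35 · 64 · 625 = 1400000.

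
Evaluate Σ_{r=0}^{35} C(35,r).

The entries of row 35 sum to 2^35 = 34359738368.

34359738368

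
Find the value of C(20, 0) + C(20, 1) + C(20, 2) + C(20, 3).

1 + 20 + 190 + 1140 = 1351.

1351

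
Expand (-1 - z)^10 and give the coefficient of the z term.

The general term is C(10,j)·(-1)^j·(-z)^(10-j); the z^1 term has j = 9.
C(10,9) = 10.
Coefficient = C(10,9) · (-1)^9 · (-1)^1 = 10 · (-1) · (-1) = 10.

10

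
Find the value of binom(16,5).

C(16,5) = (16·15·14·13·12) / 5! = 524160 / 120 = 4368.

4368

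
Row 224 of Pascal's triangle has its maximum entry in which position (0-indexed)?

C(224,i) is maximized at i = 224/2 = 112.

112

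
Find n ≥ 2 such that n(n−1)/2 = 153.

n(n−1)/2 = 153 ⇒ n(n−1) = 306. Since 18·17 = 306, n = 18.

18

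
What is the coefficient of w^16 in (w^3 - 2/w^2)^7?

General term: C(7,j)·(w^3)^j·(-2/w^2)^(7-j), with w-exponent 3j − 2(7−j) = 5j − 14.
Set 5j − 14 = 16: j = 6.
C(7,6) = 7; 1^6 = 1; (-2)^1 = -2.
Coefficient = 7 · 1 · (-2) = -14.

-14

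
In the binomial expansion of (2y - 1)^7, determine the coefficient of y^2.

-84

The general term is C(7,j)·(2y)^j·(-1)^(7-j); the y^2 term has j = 2.
C(7,2) = 21.
Coefficient = C(7,2) · 2^2 · (-1)^5 = 21 · 4 · (-1) = -84.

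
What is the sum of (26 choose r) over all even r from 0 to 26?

Half of (1+1)^26 + (1−1)^26 gives the even-index sum: 2^25 = 33554432.

33554432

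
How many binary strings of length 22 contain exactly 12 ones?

Choose the 12 positions: C(22,12) = 646646.

646646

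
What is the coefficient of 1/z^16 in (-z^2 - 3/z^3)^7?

General term: C(7,j)·(-z^2)^j·(-3/z^3)^(7-j), with z-exponent 2j − 3(7−j) = 5j − 21.
Set 5j − 21 = -16: j = 1.
C(7,1) = 7; (-1)^1 = -1; (-3)^6 = 729.
Coefficient = 7 · (-1) · 729 = -5103.

-5103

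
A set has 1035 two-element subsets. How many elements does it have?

46

n(n−1)/2 = 1035 ⇒ n(n−1) = 2070. Since 46·45 = 2070, n = 46.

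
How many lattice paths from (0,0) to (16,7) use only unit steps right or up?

245157

Each path is a sequence of 23 steps with 16 rights: C(23,16) = 245157.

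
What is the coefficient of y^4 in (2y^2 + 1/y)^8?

1120

General term: C(8,j)·(2y^2)^j·(1/y)^(8-j), with y-exponent 2j − 1(8−j) = 3j − 8.
Set 3j − 8 = 4: j = 4.
C(8,4) = 70; 2^4 = 16; 1^4 = 1.
Coefficient = 70 · 16 · 1 = 1120.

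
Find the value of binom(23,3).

1771

C(23,3) = (23·22·21) / 3! = 10626 / 6 = 1771.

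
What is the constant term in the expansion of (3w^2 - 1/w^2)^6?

-540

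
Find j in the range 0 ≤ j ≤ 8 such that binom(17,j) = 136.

C(17,j) increases on 0 ≤ j ≤ 8. C(17,1) = 17 and C(17,2) = 136, so j = 2.

2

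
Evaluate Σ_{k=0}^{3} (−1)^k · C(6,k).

The partial alternating sum Σ_{k=0}^{3} (−1)^k C(6,k) = (−1)^3 C(5,3) = -10.

-10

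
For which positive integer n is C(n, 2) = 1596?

n(n−1)/2 = 1596 ⇒ n(n−1) = 3192. Since 57·56 = 3192, n = 57.

57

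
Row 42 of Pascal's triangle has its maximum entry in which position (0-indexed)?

C(42,k) is maximized at k = 42/2 = 21.

21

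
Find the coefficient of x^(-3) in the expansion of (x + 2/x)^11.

42240

General term: C(11,j)·(x)^j·(2/x)^(11-j), with x-exponent 1j − 1(11−j) = 2j − 11.
Set 2j − 11 = -3: j = 4.
C(11,4) = 330; 1^4 = 1; 2^7 = 128.
Coefficient = 330 · 1 · 128 = 42240.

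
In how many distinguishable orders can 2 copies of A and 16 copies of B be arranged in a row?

Choose positions for the A's: C(18,2) = 153.

153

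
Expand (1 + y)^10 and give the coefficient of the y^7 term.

The general term is C(10,j)·(1)^j·(y)^(10-j); the y^7 term has j = 3.
C(10,3) = 120.
Coefficient = C(10,3) = 120.

120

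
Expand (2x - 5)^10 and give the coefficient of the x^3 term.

-75000000

The general term is C(10,j)·(2x)^j·(-5)^(10-j); the x^3 term has j = 3.
C(10,3) = 120.
Coefficient = C(10,3) · 2^3 · (-5)^7 = 120 · 8 · (-78125) = -75000000.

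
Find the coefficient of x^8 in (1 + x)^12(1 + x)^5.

Coefficient of x^8 = Σ_{j} C(12,j)·C(5,8-j) for j from 3 to 8.
= 220 + 2475 + 7920 + 9240 + 3960 + 495 = 24310.

24310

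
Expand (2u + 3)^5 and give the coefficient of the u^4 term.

240

The general term is C(5,j)·(2u)^j·(3)^(5-j); the u^4 term has j = 4.
C(5,4) = 5.
Coefficient = C(5,4) · 2^4 · 3^1 = 5 · 16 · 3 = 240.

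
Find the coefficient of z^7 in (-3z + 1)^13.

The general term is C(13,j)·(-3z)^j·(1)^(13-j); the z^7 term has j = 7.
C(13,7) = 1716.
Coefficient = C(13,7) · (-3)^7 = 1716 · (-2187) = -3752892.

-3752892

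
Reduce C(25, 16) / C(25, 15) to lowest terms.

5/8

C(n,k+1)/C(n,k) = (n−k)/(k+1) = (25−15)/(15+1) = 10/16 = 5/8.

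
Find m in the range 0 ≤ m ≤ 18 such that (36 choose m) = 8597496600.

17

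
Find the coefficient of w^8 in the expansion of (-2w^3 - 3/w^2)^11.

General term: C(11,j)·(-2w^3)^j·(-3/w^2)^(11-j), with w-exponent 3j − 2(11−j) = 5j − 22.
Set 5j − 22 = 8: j = 6.
C(11,6) = 462; (-2)^6 = 64; (-3)^5 = -243.
Coefficient = 462 · 64 · (-243) = -7185024.

-7185024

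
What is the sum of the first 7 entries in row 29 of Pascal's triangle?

1 + 29 + 406 + 3654 + 23751 + 118755 + 475020 = 621616.

621616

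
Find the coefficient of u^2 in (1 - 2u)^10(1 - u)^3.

Coefficient of u^2 = Σ_{j} C(10,j)·(-2)^j·C(3,2-j)·(-1)^(2-j) for j from 0 to 2.
= 3 + 60 + 180 = 243.

243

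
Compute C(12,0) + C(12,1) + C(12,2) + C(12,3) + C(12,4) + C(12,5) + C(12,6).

2510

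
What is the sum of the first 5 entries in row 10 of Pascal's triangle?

386

1 + 10 + 45 + 120 + 210 = 386.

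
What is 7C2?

C(7,2) = (7·6) / 2! = 42 / 2 = 21.

21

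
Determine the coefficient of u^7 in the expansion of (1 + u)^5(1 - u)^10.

Coefficient of u^7 = Σ_{j} C(5,j)·1^j·C(10,7-j)·(-1)^(7-j) for j from 0 to 5.
= (-120) + 1050 + (-2520) + 2100 + (-600) + 45 = -45.

-45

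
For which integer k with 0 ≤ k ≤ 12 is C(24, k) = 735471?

C(24,k) increases on 0 ≤ k ≤ 12. C(24,7) = 346104 and C(24,8) = 735471, so k = 8.

8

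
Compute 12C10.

66

C(12,10) = C(12,2) by symmetry.
C(12,2) = (12·11) / 2! = 132 / 2 = 66.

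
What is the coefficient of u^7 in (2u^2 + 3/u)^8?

48384

General term: C(8,j)·(2u^2)^j·(3/u)^(8-j), with u-exponent 2j − 1(8−j) = 3j − 8.
Set 3j − 8 = 7: j = 5.
C(8,5) = 56; 2^5 = 32; 3^3 = 27.
Coefficient = 56 · 32 · 27 = 48384.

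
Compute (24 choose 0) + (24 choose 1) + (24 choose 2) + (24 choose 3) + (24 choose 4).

1 + 24 + 276 + 2024 + 10626 = 12951.

12951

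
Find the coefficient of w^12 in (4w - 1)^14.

1526726656

The general term is C(14,j)·(4w)^j·(-1)^(14-j); the w^12 term has j = 12.
C(14,12) = 91.
Coefficient = C(14,12) · 4^12 = 91 · 16777216 = 1526726656.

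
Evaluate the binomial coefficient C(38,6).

2760681

C(38,6) = (38·37·36·35·34·33) / 6! = 1987690320 / 720 = 2760681.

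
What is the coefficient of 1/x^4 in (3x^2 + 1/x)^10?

405

General term: C(10,j)·(3x^2)^j·(1/x)^(10-j), with x-exponent 2j − 1(10−j) = 3j − 10.
Set 3j − 10 = -4: j = 2.
C(10,2) = 45; 3^2 = 9; 1^8 = 1.
Coefficient = 45 · 9 · 1 = 405.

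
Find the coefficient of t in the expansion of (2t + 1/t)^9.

4032

General term: C(9,j)·(2t)^j·(1/t)^(9-j), with t-exponent 1j − 1(9−j) = 2j − 9.
Set 2j − 9 = 1: j = 5.
C(9,5) = 126; 2^5 = 32; 1^4 = 1.
Coefficient = 126 · 32 · 1 = 4032.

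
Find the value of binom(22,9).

497420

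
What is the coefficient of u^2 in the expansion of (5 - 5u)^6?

234375

The general term is C(6,j)·(5)^j·(-5u)^(6-j); the u^2 term has j = 4.
C(6,4) = 15.
Coefficient = C(6,4) · 5^4 · (-5)^2 = 15 · 625 · 25 = 234375.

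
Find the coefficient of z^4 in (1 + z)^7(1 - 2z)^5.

45

Coefficient of z^4 = Σ_{j} C(7,j)·1^j·C(5,4-j)·(-2)^(4-j) for j from 0 to 4.
= 80 + (-560) + 840 + (-350) + 35 = 45.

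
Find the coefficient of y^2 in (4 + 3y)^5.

5760

The general term is C(5,j)·(4)^j·(3y)^(5-j); the y^2 term has j = 3.
C(5,3) = 10.
Coefficient = C(5,3) · 4^3 · 3^2 = 10 · 64 · 9 = 5760.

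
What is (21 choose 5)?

20349

C(21,5) = (21·20·19·18·17) / 5! = 2441880 / 120 = 20349.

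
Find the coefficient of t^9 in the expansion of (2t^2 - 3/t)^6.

General term: C(6,j)·(2t^2)^j·(-3/t)^(6-j), with t-exponent 2j − 1(6−j) = 3j − 6.
Set 3j − 6 = 9: j = 5.
C(6,5) = 6; 2^5 = 32; (-3)^1 = -3.
Coefficient = 6 · 32 · (-3) = -576.

-576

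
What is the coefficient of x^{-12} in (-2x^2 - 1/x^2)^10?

180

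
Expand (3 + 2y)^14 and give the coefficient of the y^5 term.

The general term is C(14,j)·(3)^j·(2y)^(14-j); the y^5 term has j = 9.
C(14,9) = 2002.
Coefficient = C(14,9) · 3^9 · 2^5 = 2002 · 19683 · 32 = 1260971712.

1260971712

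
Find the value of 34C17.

C(34,17) = (34·33·32·31·30·29·28·27·26·25·24·23·22·21·20·19·18) / 17! = 830034394580628357120000 / 355687428096000 = 2333606220.

2333606220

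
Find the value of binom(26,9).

C(26,9) = (26·25·24·23·22·21·20·19·18) / 9! = 1133836704000 / 362880 = 3124550.

3124550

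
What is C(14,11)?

364

C(14,11) = C(14,3) by symmetry.
C(14,3) = (14·13·12) / 3! = 2184 / 6 = 364.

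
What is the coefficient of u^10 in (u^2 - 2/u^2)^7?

-14

General term: C(7,j)·(u^2)^j·(-2/u^2)^(7-j), with u-exponent 2j − 2(7−j) = 4j − 14.
Set 4j − 14 = 10: j = 6.
C(7,6) = 7; 1^6 = 1; (-2)^1 = -2.
Coefficient = 7 · 1 · (-2) = -14.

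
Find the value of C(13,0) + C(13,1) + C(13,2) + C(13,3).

378

1 + 13 + 78 + 286 = 378.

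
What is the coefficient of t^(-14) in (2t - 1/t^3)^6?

General term: C(6,j)·(2t)^j·(-1/t^3)^(6-j), with t-exponent 1j − 3(6−j) = 4j − 18.
Set 4j − 18 = -14: j = 1.
C(6,1) = 6; 2^1 = 2; (-1)^5 = -1.
Coefficient = 6 · 2 · (-1) = -12.

-12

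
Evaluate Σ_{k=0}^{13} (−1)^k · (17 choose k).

-560

The partial alternating sum Σ_{k=0}^{13} (−1)^k C(17,k) = (−1)^13 C(16,13) = -560.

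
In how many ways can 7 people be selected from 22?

170544

This is C(22,7) = 170544.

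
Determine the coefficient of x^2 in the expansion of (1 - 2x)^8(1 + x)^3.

67

Coefficient of x^2 = Σ_{j} C(8,j)·(-2)^j·C(3,2-j)·1^(2-j) for j from 0 to 2.
= 3 + (-48) + 112 = 67.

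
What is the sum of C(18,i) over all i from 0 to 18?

262144

Setting x = 1 in (1+x)^18 gives Σ C(18,i) = 2^18 = 262144.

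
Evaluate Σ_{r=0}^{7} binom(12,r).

1 + 12 + 66 + 220 + 495 + 792 + 924 + 792 = 3302.

3302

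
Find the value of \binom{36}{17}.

C(36,17) = (36·35·34·33·32·31·30·29·28·27·26·25·24·23·22·21·20) / 17! = 3058021453718104473600000 / 355687428096000 = 8597496600.

8597496600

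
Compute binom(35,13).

1476337800

C(35,13) = (35·34·33·32·31·30·29·28·27·26·25·24·23) / 13! = 9193186188426240000 / 6227020800 = 1476337800.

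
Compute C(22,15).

170544

C(22,15) = C(22,7) by symmetry.
C(22,7) = (22·21·20·19·18·17·16) / 7! = 859541760 / 5040 = 170544.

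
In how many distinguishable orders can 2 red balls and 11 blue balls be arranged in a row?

Choose positions for the red balls: C(13,2) = 78.

78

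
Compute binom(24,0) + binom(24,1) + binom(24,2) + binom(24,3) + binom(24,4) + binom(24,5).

1 + 24 + 276 + 2024 + 10626 + 42504 = 55455.

55455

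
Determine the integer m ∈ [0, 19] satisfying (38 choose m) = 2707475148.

12

C(38,m) increases on 0 ≤ m ≤ 19. C(38,11) = 1203322288 and C(38,12) = 2707475148, so m = 12.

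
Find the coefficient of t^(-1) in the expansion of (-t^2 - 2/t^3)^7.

-280

General term: C(7,j)·(-t^2)^j·(-2/t^3)^(7-j), with t-exponent 2j − 3(7−j) = 5j − 21.
Set 5j − 21 = -1: j = 4.
C(7,4) = 35; (-1)^4 = 1; (-2)^3 = -8.
Coefficient = 35 · 1 · (-8) = -280.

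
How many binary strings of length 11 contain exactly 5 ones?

462

Choose the 5 positions: C(11,5) = 462.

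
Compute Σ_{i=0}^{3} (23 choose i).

2048

1 + 23 + 253 + 1771 = 2048.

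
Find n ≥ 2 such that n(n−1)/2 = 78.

13

n(n−1)/2 = 78 ⇒ n(n−1) = 156. Since 13·12 = 156, n = 13.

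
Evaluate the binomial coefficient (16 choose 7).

11440

C(16,7) = (16·15·14·13·12·11·10) / 7! = 57657600 / 5040 = 11440.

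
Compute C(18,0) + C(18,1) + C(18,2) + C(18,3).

988

1 + 18 + 153 + 816 = 988.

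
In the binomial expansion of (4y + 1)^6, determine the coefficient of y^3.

The general term is C(6,j)·(4y)^j·(1)^(6-j); the y^3 term has j = 3.
C(6,3) = 20.
Coefficient = C(6,3) · 4^3 = 20 · 64 = 1280.

1280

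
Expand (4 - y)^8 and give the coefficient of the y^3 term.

-57344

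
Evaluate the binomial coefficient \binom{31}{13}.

206253075

C(31,13) = (31·30·29·28·27·26·25·24·23·22·21·20·19) / 13! = 1284342188088960000 / 6227020800 = 206253075.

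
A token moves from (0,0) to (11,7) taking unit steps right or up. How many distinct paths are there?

31824

Each path is a sequence of 18 steps with 11 rights: C(18,11) = 31824.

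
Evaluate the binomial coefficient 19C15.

C(19,15) = C(19,4) by symmetry.
C(19,4) = (19·18·17·16) / 4! = 93024 / 24 = 3876.

3876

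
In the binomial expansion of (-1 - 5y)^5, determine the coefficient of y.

-25

The general term is C(5,j)·(-1)^j·(-5y)^(5-j); the y^1 term has j = 4.
C(5,4) = 5.
Coefficient = C(5,4) · (-5)^1 = 5 · (-5) = -25.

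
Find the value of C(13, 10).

286

C(13,10) = C(13,3) by symmetry.
C(13,3) = (13·12·11) / 3! = 1716 / 6 = 286.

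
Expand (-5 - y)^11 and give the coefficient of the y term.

-107421875

The general term is C(11,j)·(-5)^j·(-y)^(11-j); the y^1 term has j = 10.
C(11,10) = 11.
Coefficient = C(11,10) · (-5)^10 · (-1)^1 = 11 · 9765625 · (-1) = -107421875.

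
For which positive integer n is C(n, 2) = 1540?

n(n−1)/2 = 1540 ⇒ n(n−1) = 3080. Since 56·55 = 3080, n = 56.

56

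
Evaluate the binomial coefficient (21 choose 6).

C(21,6) = (21·20·19·18·17·16) / 6! = 39070080 / 720 = 54264.

54264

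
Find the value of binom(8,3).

56

C(8,3) = (8·7·6) / 3! = 336 / 6 = 56.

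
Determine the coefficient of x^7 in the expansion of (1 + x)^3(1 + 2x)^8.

12896

Coefficient of x^7 = Σ_{j} C(3,j)·1^j·C(8,7-j)·2^(7-j) for j from 0 to 3.
= 1024 + 5376 + 5376 + 1120 = 12896.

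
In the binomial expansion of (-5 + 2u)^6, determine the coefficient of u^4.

The general term is C(6,j)·(-5)^j·(2u)^(6-j); the u^4 term has j = 2.
C(6,2) = 15.
Coefficient = C(6,2) · (-5)^2 · 2^4 = 15 · 25 · 16 = 6000.

6000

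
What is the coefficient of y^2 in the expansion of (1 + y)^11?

55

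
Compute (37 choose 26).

C(37,26) = C(37,11) by symmetry.
C(37,11) = (37·36·35·34·33·32·31·30·29·28·27) / 11! = 34128550732953600 / 39916800 = 854992152.

854992152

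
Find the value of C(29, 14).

C(29,14) = (29·28·27·26·25·24·23·22·21·20·19·18·17·16) / 14! = 6761440164390912000 / 87178291200 = 77558760.

77558760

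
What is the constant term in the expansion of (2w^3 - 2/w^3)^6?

-1280

General term: C(6,j)·(2w^3)^j·(-2/w^3)^(6-j), with w-exponent 3j − 3(6−j) = 6j − 18.
Set 6j − 18 = 0: j = 3.
C(6,3) = 20; 2^3 = 8; (-2)^3 = -8.
Coefficient = 20 · 8 · (-8) = -1280.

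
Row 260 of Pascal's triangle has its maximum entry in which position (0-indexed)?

130

C(260,i) is maximized at i = 260/2 = 130.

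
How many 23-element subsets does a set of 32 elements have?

28048800

C(32,23) = C(32,9) by symmetry.
C(32,9) = (32·31·30·29·28·27·26·25·24) / 9! = 10178348544000 / 362880 = 28048800.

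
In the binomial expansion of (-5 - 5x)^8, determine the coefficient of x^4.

The general term is C(8,j)·(-5)^j·(-5x)^(8-j); the x^4 term has j = 4.
C(8,4) = 70.
Coefficient = C(8,4) · (-5)^4 · (-5)^4 = 70 · 625 · 625 = 27343750.

27343750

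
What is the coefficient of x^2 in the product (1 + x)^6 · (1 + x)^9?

105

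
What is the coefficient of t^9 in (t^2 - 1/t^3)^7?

-7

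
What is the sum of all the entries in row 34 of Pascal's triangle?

17179869184

Setting x = 1 in (1+x)^34 gives Σ C(34,r) = 2^34 = 17179869184.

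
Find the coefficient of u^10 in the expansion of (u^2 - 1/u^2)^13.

General term: C(13,j)·(u^2)^j·(-1/u^2)^(13-j), with u-exponent 2j − 2(13−j) = 4j − 26.
Set 4j − 26 = 10: j = 9.
C(13,9) = 715; 1^9 = 1; (-1)^4 = 1.
Coefficient = 715 · 1 · 1 = 715.

715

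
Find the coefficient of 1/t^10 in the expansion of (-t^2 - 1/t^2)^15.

-3003

General term: C(15,j)·(-t^2)^j·(-1/t^2)^(15-j), with t-exponent 2j − 2(15−j) = 4j − 30.
Set 4j − 30 = -10: j = 5.
C(15,5) = 3003; (-1)^5 = -1; (-1)^10 = 1.
Coefficient = 3003 · (-1) · 1 = -3003.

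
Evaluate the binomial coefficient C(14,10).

C(14,10) = C(14,4) by symmetry.
C(14,4) = (14·13·12·11) / 4! = 24024 / 24 = 1001.

1001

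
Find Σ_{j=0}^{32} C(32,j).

The entries of row 32 sum to 2^32 = 4294967296.

4294967296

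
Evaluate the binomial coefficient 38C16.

C(38,16) = (38·37·36·35·34·33·32·31·30·29·28·27·26·25·24·23) / 16! = 465322312113382563840000 / 20922789888000 = 22239974430.

22239974430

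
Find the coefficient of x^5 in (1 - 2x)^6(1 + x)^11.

50

Coefficient of x^5 = Σ_{j} C(6,j)·(-2)^j·C(11,5-j)·1^(5-j) for j from 0 to 5.
= 462 + (-3960) + 9900 + (-8800) + 2640 + (-192) = 50.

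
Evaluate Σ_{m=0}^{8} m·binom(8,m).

Differentiating (1+x)^8 and setting x=1: Σ m·C(8,m) = 8·2^7 = 1024.

1024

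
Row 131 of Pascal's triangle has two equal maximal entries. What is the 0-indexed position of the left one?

65

For odd n = 131, C(131,r) peaks at r = (n−1)/2 and (n+1)/2; the lower is 65.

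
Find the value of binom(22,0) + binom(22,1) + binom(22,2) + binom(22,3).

1794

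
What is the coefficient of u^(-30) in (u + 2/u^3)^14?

745472

General term: C(14,j)·(u)^j·(2/u^3)^(14-j), with u-exponent 1j − 3(14−j) = 4j − 42.
Set 4j − 42 = -30: j = 3.
C(14,3) = 364; 1^3 = 1; 2^11 = 2048.
Coefficient = 364 · 1 · 2048 = 745472.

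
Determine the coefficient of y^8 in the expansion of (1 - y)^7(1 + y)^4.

-11

Coefficient of y^8 = Σ_{j} C(7,j)·(-1)^j·C(4,8-j)·1^(8-j) for j from 4 to 7.
= 35 + (-84) + 42 + (-4) = -11.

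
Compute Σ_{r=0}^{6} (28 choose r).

1 + 28 + 378 + 3276 + 20475 + 98280 + 376740 = 499178.

499178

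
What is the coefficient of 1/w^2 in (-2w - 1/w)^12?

25344

General term: C(12,j)·(-2w)^j·(-1/w)^(12-j), with w-exponent 1j − 1(12−j) = 2j − 12.
Set 2j − 12 = -2: j = 5.
C(12,5) = 792; (-2)^5 = -32; (-1)^7 = -1.
Coefficient = 792 · (-32) · (-1) = 25344.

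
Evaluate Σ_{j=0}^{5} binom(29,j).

146596

1 + 29 + 406 + 3654 + 23751 + 118755 = 146596.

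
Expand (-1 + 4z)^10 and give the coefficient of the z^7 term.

-1966080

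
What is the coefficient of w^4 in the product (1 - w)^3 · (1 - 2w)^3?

66

Coefficient of w^4 = Σ_{j} C(3,j)·(-1)^j·C(3,4-j)·(-2)^(4-j) for j from 1 to 3.
= 24 + 36 + 6 = 66.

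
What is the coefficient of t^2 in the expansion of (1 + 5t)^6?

The general term is C(6,j)·(1)^j·(5t)^(6-j); the t^2 term has j = 4.
C(6,4) = 15.
Coefficient = C(6,4) · 5^2 = 15 · 25 = 375.

375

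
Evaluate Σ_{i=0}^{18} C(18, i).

262144

Setting x = 1 in (1+x)^18 gives Σ C(18,i) = 2^18 = 262144.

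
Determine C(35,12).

834451800

C(35,12) = (35·34·33·32·31·30·29·28·27·26·25·24) / 12! = 399703747322880000 / 479001600 = 834451800.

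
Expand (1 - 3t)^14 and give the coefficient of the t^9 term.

The general term is C(14,j)·(1)^j·(-3t)^(14-j); the t^9 term has j = 5.
C(14,5) = 2002.
Coefficient = C(14,5) · (-3)^9 = 2002 · (-19683) = -39405366.

-39405366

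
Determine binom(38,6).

C(38,6) = (38·37·36·35·34·33) / 6! = 1987690320 / 720 = 2760681.

2760681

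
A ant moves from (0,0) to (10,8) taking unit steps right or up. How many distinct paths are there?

43758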